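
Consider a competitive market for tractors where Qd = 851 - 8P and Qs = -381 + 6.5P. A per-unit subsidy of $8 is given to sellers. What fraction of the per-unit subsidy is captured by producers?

Producer share = 16/29

Pre-subsidy: 851 - 8P = -381 + 6.5P gives P* = 2464/29, Q* = 4967/29.
With the subsidy, sellers receive Ps = Pb + 8 for each unit, where Pb is the price buyers pay.
Supply in terms of Pb becomes Qs = -381 + 6.5(Pb + 8) = -329 + 6.5Pb. Setting this equal to demand: 851 - 8Pb = -329 + 6.5Pb, so Pb = 2360/29.
Sellers receive Ps = 2360/29 + 8 = 2592/29; Q' = 851 − 8·(2360/29) = 5799/29.
Buyers' price falls by P* − Pb = 2464/29 − 2360/29 = 104/29; sellers' price rises by Ps − P* = 2592/29 − 2464/29 = 128/29.
So producers capture (128/29)/8 = 16/29 of each unit of subsidy.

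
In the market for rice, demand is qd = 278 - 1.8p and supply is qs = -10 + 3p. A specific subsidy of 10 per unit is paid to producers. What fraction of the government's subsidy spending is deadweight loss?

DWL / government spending = 9/290

Pre-subsidy: 278 - 1.8p = -10 + 3p gives p* = 60, q* = 170.
With the subsidy, sellers receive ps = pb + 10 for each unit, where pb is the price buyers pay.
Supply in terms of pb becomes qs = -10 + 3(pb + 10) = 20 + 3pb. Setting this equal to demand: 278 - 1.8pb = 20 + 3pb, so pb = 53.75.
Sellers receive ps = 53.75 + 10 = 63.75; q' = 278 − 1.8·53.75 = 181.25.
ΔCS = ½(170 + 181.25)(60 − 53.75) = 1097.65625; ΔPS = ½(170 + 181.25)(63.75 − 60) = 658.59375.
Government spending = 10 × 181.25 = 1812.5.
DWL = ½ × 10 × (181.25 − 170) = 56.25; fraction = 56.25 / 1812.5 = 9/290.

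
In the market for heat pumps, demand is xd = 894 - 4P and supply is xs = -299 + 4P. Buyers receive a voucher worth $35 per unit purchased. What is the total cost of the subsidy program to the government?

Government cost = $12862.5

Pre-subsidy: 894 - 4P = -299 + 4P gives P* = 149.125, x* = 297.5.
With the rebate, buyers effectively pay Pb = Ps − 35, where Ps is the price sellers receive.
Demand in terms of Ps becomes xd = 894 − 4(Ps − 35) = 1034 - 4Ps. Setting this equal to supply: 1034 - 4Ps = -299 + 4Ps, so Ps = 166.625.
Buyers pay Pb = 166.625 − 35 = 131.625; x' = -299 + 4·166.625 = 367.5.
Government outlay = subsidy × quantity = 35 × 367.5 = 12862.5.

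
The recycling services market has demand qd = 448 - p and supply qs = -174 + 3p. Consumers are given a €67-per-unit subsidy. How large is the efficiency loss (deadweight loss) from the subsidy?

Pre-subsidy: 448 - p = -174 + 3p gives p* = 155.5, q* = 292.5.
With the rebate, buyers effectively pay pb = ps − 67, where ps is the price sellers receive.
Demand in terms of ps becomes qd = 448 − 1(ps − 67) = 515 - ps. Setting this equal to supply: 515 - ps = -174 + 3ps, so ps = 172.25.
Buyers pay pb = 172.25 − 67 = 105.25; q' = -174 + 3·172.25 = 342.75.
The subsidy expands output by 342.75 − 292.5 = 50.25 past the efficient level; on those units the gap between marginal cost and willingness to pay runs from 0 up to 67.
DWL = ½ × 67 × 50.25 = 1683.375.

Deadweight loss = €1683.375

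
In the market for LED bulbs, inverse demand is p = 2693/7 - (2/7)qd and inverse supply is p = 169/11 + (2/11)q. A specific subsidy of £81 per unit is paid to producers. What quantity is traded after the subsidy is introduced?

Pre-subsidy: 2693/7 - (2/7)q = 169/11 + (2/11)q gives q* = 790 and p* = 159.
With the subsidy, sellers receive ps = pb + 81 for each unit, where pb is the price buyers pay.
On the curves, pb = 2693/7 - (2/7)q and ps = 169/11 + (2/11)q; the wedge ps − pb = 81 gives 169/11 + (2/11)q − (2693/7 - (2/7)q) = 81, so q' = 963.25.
Then pb = 2693/7 − (2/7)·963.25 = 109.5 and ps = 169/11 + (2/11)·963.25 = 190.5.

q' = 963.25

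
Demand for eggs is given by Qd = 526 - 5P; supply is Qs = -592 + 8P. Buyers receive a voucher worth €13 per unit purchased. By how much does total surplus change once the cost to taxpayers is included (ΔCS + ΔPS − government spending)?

Net change in total surplus = -€260

Pre-subsidy: 526 - 5P = -592 + 8P gives P* = 86, Q* = 96.
With the rebate, buyers effectively pay Pb = Ps − 13, where Ps is the price sellers receive.
Demand in terms of Ps becomes Qd = 526 − 5(Ps − 13) = 591 - 5Ps. Setting this equal to supply: 591 - 5Ps = -592 + 8Ps, so Ps = 91.
Buyers pay Pb = 91 − 13 = 78; Q' = -592 + 8·91 = 136.
ΔCS = ½(96 + 136)(86 − 78) = 928; ΔPS = ½(96 + 136)(91 − 86) = 580.
Government spending = 13 × 136 = 1768.
Net change = 928 + 580 − 1768 = -260. The loss equals the DWL triangle ½·13·40.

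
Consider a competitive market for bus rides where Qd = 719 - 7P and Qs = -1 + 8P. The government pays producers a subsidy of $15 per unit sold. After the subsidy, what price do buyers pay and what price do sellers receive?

Pre-subsidy: 719 - 7P = -1 + 8P gives P* = 48, Q* = 383.
With the subsidy, sellers receive Ps = Pb + 15 for each unit, where Pb is the price buyers pay.
Supply in terms of Pb becomes Qs = -1 + 8(Pb + 15) = 119 + 8Pb. Setting this equal to demand: 719 - 7Pb = 119 + 8Pb, so Pb = 40.
Sellers receive Ps = 40 + 15 = 55; Q' = 719 − 7·40 = 439.

Buyers pay $40; sellers receive $55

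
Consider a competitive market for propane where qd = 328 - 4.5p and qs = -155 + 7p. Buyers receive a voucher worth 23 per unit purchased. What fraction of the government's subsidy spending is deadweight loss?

DWL / government spending = 63/404

Pre-subsidy: 328 - 4.5p = -155 + 7p gives p* = 42, q* = 139.
With the rebate, buyers effectively pay pb = ps − 23, where ps is the price sellers receive.
Demand in terms of ps becomes qd = 328 − 4.5(ps − 23) = 431.5 - 4.5ps. Setting this equal to supply: 431.5 - 4.5ps = -155 + 7ps, so ps = 51.
Buyers pay pb = 51 − 23 = 28; q' = -155 + 7·51 = 202.
ΔCS = ½(139 + 202)(42 − 28) = 2387; ΔPS = ½(139 + 202)(51 − 42) = 1534.5.
Government spending = 23 × 202 = 4646.
DWL = ½ × 23 × (202 − 139) = 724.5; fraction = 724.5 / 4646 = 63/404.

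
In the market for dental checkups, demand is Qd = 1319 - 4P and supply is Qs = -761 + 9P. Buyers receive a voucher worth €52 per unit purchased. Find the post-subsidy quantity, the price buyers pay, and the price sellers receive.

Pre-subsidy: 1319 - 4P = -761 + 9P gives P* = 160, Q* = 679.
With the rebate, buyers effectively pay Pb = Ps − 52, where Ps is the price sellers receive.
Demand in terms of Ps becomes Qd = 1319 − 4(Ps − 52) = 1527 - 4Ps. Setting this equal to supply: 1527 - 4Ps = -761 + 9Ps, so Ps = 176.
Buyers pay Pb = 176 − 52 = 124; Q' = -761 + 9·176 = 823.

Q' = 823; buyers pay €124; sellers receive €176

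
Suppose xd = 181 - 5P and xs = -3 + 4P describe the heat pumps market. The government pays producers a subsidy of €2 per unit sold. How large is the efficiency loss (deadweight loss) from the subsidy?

Deadweight loss = 40/9

Pre-subsidy: 181 - 5P = -3 + 4P gives P* = 184/9, x* = 709/9.
With the subsidy, sellers receive Ps = Pb + 2 for each unit, where Pb is the price buyers pay.
Supply in terms of Pb becomes xs = -3 + 4(Pb + 2) = 5 + 4Pb. Setting this equal to demand: 181 - 5Pb = 5 + 4Pb, so Pb = 176/9.
Sellers receive Ps = 176/9 + 2 = 194/9; x' = 181 − 5·(176/9) = 749/9.
The subsidy expands output by 749/9 − 709/9 = 40/9 past the efficient level; on those units the gap between marginal cost and willingness to pay runs from 0 up to 2.
DWL = ½ × 2 × 40/9 = 40/9.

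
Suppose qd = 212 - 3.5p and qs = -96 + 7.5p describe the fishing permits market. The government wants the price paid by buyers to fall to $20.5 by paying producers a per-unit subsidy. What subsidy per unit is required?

At a buyer price of 20.5, quantity demanded is 212 − 3.5·20.5 = 140.25.
Sellers supply 140.25 only when they receive ps with -96 + 7.5·ps = 140.25, i.e. ps = 31.5.
s = ps − pb = 31.5 − 20.5 = 11.

Required subsidy s = $11 per unit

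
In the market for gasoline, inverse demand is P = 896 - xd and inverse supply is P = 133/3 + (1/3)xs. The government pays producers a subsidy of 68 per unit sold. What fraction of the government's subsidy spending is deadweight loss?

DWL / government spending = 102/2759

Pre-subsidy: 896 - x = 133/3 + (1/3)x gives x* = 638.75 and P* = 257.25.
With the subsidy, sellers receive Ps = Pb + 68 for each unit, where Pb is the price buyers pay.
On the curves, Pb = 896 - x and Ps = 133/3 + (1/3)x; the wedge Ps − Pb = 68 gives 133/3 + (1/3)x − (896 - x) = 68, so x' = 689.75.
Then Pb = 896 − 1·689.75 = 206.25 and Ps = 133/3 + (1/3)·689.75 = 274.25.
ΔCS = ½(638.75 + 689.75)(257.25 − 206.25) = 33876.75; ΔPS = ½(638.75 + 689.75)(274.25 − 257.25) = 11292.25.
Government spending = 68 × 689.75 = 46903.
DWL = ½ × 68 × (689.75 − 638.75) = 1734; fraction = 1734 / 46903 = 102/2759.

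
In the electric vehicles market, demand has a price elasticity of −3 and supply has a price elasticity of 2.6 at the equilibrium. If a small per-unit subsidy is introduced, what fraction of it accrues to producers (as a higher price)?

For a small subsidy around the equilibrium, the benefit split depends on the relative slopes, which at a point are proportional to the elasticities.
Buyer share = εs/(εs + |εd|) = 2.6/(2.6 + 3) = 13/28; seller share = |εd|/(εs + |εd|) = 15/28.
So producers capture 15/28 of the subsidy.

Producer share = 15/28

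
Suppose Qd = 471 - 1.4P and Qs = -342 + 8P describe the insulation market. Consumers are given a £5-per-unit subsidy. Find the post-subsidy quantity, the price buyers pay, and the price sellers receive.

Pre-subsidy: 471 - 1.4P = -342 + 8P gives P* = 4065/47, Q* = 16446/47.
With the rebate, buyers effectively pay Pb = Ps − 5, where Ps is the price sellers receive.
Demand in terms of Ps becomes Qd = 471 − 1.4(Ps − 5) = 478 - 1.4Ps. Setting this equal to supply: 478 - 1.4Ps = -342 + 8Ps, so Ps = 4100/47.
Buyers pay Pb = 4100/47 − 5 = 3865/47; Q' = -342 + 8·(4100/47) = 16726/47.

Q' = 16726/47; buyers pay 3865/47; sellers receive 4100/47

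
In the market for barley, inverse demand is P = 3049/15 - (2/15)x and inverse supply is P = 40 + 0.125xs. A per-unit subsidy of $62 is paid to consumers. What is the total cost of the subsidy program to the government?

Pre-subsidy: 3049/15 - (2/15)x = 40 + 0.125x gives x* = 632 and P* = 119.
With the rebate, buyers effectively pay Pb = Ps − 62, where Ps is the price sellers receive.
On the curves, Pb = 3049/15 - (2/15)x and Ps = 40 + 0.125x; the wedge Ps − Pb = 62 gives 40 + 0.125x − (3049/15 - (2/15)x) = 62, so x' = 872.
Then Pb = 3049/15 − (2/15)·872 = 87 and Ps = 40 + 0.125·872 = 149.
Government outlay = subsidy × quantity = 62 × 872 = 54064.

Government cost = $54064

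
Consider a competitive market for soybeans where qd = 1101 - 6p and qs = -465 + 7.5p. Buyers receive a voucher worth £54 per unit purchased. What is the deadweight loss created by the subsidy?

Pre-subsidy: 1101 - 6p = -465 + 7.5p gives p* = 116, q* = 405.
With the rebate, buyers effectively pay pb = ps − 54, where ps is the price sellers receive.
Demand in terms of ps becomes qd = 1101 − 6(ps − 54) = 1425 - 6ps. Setting this equal to supply: 1425 - 6ps = -465 + 7.5ps, so ps = 140.
Buyers pay pb = 140 − 54 = 86; q' = -465 + 7.5·140 = 585.
The subsidy expands output by 585 − 405 = 180 past the efficient level; on those units the gap between marginal cost and willingness to pay runs from 0 up to 54.
DWL = ½ × 54 × 180 = 4860.

Deadweight loss = £4860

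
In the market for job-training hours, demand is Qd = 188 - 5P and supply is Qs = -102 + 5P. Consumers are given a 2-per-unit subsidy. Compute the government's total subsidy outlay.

Government cost = 96

Pre-subsidy: 188 - 5P = -102 + 5P gives P* = 29, Q* = 43.
With the rebate, buyers effectively pay Pb = Ps − 2, where Ps is the price sellers receive.
Demand in terms of Ps becomes Qd = 188 − 5(Ps − 2) = 198 - 5Ps. Setting this equal to supply: 198 - 5Ps = -102 + 5Ps, so Ps = 30.
Buyers pay Pb = 30 − 2 = 28; Q' = -102 + 5·30 = 48.
Government outlay = subsidy × quantity = 2 × 48 = 96.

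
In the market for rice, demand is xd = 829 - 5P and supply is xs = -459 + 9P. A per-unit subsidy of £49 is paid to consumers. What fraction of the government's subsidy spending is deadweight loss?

Pre-subsidy: 829 - 5P = -459 + 9P gives P* = 92, x* = 369.
With the rebate, buyers effectively pay Pb = Ps − 49, where Ps is the price sellers receive.
Demand in terms of Ps becomes xd = 829 − 5(Ps − 49) = 1074 - 5Ps. Setting this equal to supply: 1074 - 5Ps = -459 + 9Ps, so Ps = 109.5.
Buyers pay Pb = 109.5 − 49 = 60.5; x' = -459 + 9·109.5 = 526.5.
ΔCS = ½(369 + 526.5)(92 − 60.5) = 14104.125; ΔPS = ½(369 + 526.5)(109.5 − 92) = 7835.625.
Government spending = 49 × 526.5 = 25798.5.
DWL = ½ × 49 × (526.5 − 369) = 3858.75; fraction = 3858.75 / 25798.5 = 35/234.

DWL / government spending = 35/234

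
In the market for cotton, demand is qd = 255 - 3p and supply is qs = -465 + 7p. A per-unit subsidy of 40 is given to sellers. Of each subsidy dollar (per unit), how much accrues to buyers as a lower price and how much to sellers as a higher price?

Buyers gain 28 per unit; sellers gain 12 per unit

Pre-subsidy: 255 - 3p = -465 + 7p gives p* = 72, q* = 39.
With the subsidy, sellers receive ps = pb + 40 for each unit, where pb is the price buyers pay.
Supply in terms of pb becomes qs = -465 + 7(pb + 40) = -185 + 7pb. Setting this equal to demand: 255 - 3pb = -185 + 7pb, so pb = 44.
Sellers receive ps = 44 + 40 = 84; q' = 255 − 3·44 = 123.
Buyers' price falls by p* − pb = 72 − 44 = 28; sellers' price rises by ps − p* = 84 − 72 = 12.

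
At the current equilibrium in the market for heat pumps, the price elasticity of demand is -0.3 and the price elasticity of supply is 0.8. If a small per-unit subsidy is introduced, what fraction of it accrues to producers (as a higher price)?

Producer share = 3/11

For a small subsidy around the equilibrium, the benefit split depends on the relative slopes, which at a point are proportional to the elasticities.
Buyer share = εs/(εs + |εd|) = 0.8/(0.8 + 0.3) = 8/11; seller share = |εd|/(εs + |εd|) = 3/11.
So producers capture 3/11 of the subsidy.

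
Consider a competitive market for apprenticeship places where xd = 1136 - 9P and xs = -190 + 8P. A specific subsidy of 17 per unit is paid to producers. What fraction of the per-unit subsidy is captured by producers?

Pre-subsidy: 1136 - 9P = -190 + 8P gives P* = 78, x* = 434.
With the subsidy, sellers receive Ps = Pb + 17 for each unit, where Pb is the price buyers pay.
Supply in terms of Pb becomes xs = -190 + 8(Pb + 17) = -54 + 8Pb. Setting this equal to demand: 1136 - 9Pb = -54 + 8Pb, so Pb = 70.
Sellers receive Ps = 70 + 17 = 87; x' = 1136 − 9·70 = 506.
Buyers' price falls by P* − Pb = 78 − 70 = 8; sellers' price rises by Ps − P* = 87 − 78 = 9.
So producers capture 9/17 = 9/17 of each unit of subsidy.

Producer share = 9/17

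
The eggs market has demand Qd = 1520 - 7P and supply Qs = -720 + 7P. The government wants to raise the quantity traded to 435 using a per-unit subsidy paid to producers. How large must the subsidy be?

At Q = 435, invert demand for the buyer price: Pb = (1520 − 435)/7 = 155; invert supply for the seller price: Ps = (435 − (-720))/7 = 165.
The subsidy must fill the gap: s = Ps − Pb = 165 − 155 = 10.

Required subsidy s = 10 per unit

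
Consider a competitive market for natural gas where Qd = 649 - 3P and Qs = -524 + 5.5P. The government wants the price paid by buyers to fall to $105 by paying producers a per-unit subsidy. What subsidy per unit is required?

At a buyer price of 105, quantity demanded is 649 − 3·105 = 334.
Sellers supply 334 only when they receive Ps with -524 + 5.5·Ps = 334, i.e. Ps = 156.
s = Ps − Pb = 156 − 105 = 51.

Required subsidy s = $51 per unit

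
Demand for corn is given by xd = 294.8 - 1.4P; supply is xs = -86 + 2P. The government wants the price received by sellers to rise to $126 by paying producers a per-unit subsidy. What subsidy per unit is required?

At a seller price of 126, quantity supplied is -86 + 2·126 = 166.
Buyers absorb 166 only when they pay Pb with 294.8 − 1.4·Pb = 166, i.e. Pb = 92.
s = Ps − Pb = 126 − 92 = 34.

Required subsidy s = $34 per unit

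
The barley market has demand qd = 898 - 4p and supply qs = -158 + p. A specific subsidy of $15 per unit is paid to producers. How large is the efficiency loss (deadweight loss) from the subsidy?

Deadweight loss = $90

Pre-subsidy: 898 - 4p = -158 + p gives p* = 211.2, q* = 53.2.
With the subsidy, sellers receive ps = pb + 15 for each unit, where pb is the price buyers pay.
Supply in terms of pb becomes qs = -158 + 1(pb + 15) = -143 + pb. Setting this equal to demand: 898 - 4pb = -143 + pb, so pb = 208.2.
Sellers receive ps = 208.2 + 15 = 223.2; q' = 898 − 4·208.2 = 65.2.
The subsidy expands output by 65.2 − 53.2 = 12 past the efficient level; on those units the gap between marginal cost and willingness to pay runs from 0 up to 15.
DWL = ½ × 15 × 12 = 90.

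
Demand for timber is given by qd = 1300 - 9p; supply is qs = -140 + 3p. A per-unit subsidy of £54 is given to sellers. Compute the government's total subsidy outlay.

Pre-subsidy: 1300 - 9p = -140 + 3p gives p* = 120, q* = 220.
With the subsidy, sellers receive ps = pb + 54 for each unit, where pb is the price buyers pay.
Supply in terms of pb becomes qs = -140 + 3(pb + 54) = 22 + 3pb. Setting this equal to demand: 1300 - 9pb = 22 + 3pb, so pb = 106.5.
Sellers receive ps = 106.5 + 54 = 160.5; q' = 1300 − 9·106.5 = 341.5.
Government outlay = subsidy × quantity = 54 × 341.5 = 18441.

Government cost = £18441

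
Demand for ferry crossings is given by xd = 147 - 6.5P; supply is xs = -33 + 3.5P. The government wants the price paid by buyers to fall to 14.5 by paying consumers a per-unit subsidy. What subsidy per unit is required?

At a buyer price of 14.5, quantity demanded is 147 − 6.5·14.5 = 52.75.
Sellers supply 52.75 only when they receive Ps with -33 + 3.5·Ps = 52.75, i.e. Ps = 24.5.
s = Ps − Pb = 24.5 − 14.5 = 10.

Required subsidy s = 10 per unit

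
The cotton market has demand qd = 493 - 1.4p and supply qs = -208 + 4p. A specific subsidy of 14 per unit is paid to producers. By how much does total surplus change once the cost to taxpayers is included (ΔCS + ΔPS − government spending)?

Pre-subsidy: 493 - 1.4p = -208 + 4p gives p* = 3505/27, q* = 8404/27.
With the subsidy, sellers receive ps = pb + 14 for each unit, where pb is the price buyers pay.
Supply in terms of pb becomes qs = -208 + 4(pb + 14) = -152 + 4pb. Setting this equal to demand: 493 - 1.4pb = -152 + 4pb, so pb = 1075/9.
Sellers receive ps = 1075/9 + 14 = 1201/9; q' = 493 − 1.4·(1075/9) = 2932/9.
ΔCS = ½(8404/27 + 2932/9)(3505/27 − 1075/9) = 2408000/729; ΔPS = ½(8404/27 + 2932/9)(1201/9 − 3505/27) = 842800/729.
Government spending = 14 × 2932/9 = 41048/9.
Net change = 2408000/729 + 842800/729 − 41048/9 = -2744/27. The loss equals the DWL triangle ½·14·392/27.

Net change in total surplus = -2744/27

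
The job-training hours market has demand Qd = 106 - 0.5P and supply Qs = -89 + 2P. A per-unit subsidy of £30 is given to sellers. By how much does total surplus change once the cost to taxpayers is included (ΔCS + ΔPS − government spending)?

Net change in total surplus = -£180

Pre-subsidy: 106 - 0.5P = -89 + 2P gives P* = 78, Q* = 67.
With the subsidy, sellers receive Ps = Pb + 30 for each unit, where Pb is the price buyers pay.
Supply in terms of Pb becomes Qs = -89 + 2(Pb + 30) = -29 + 2Pb. Setting this equal to demand: 106 - 0.5Pb = -29 + 2Pb, so Pb = 54.
Sellers receive Ps = 54 + 30 = 84; Q' = 106 − 0.5·54 = 79.
ΔCS = ½(67 + 79)(78 − 54) = 1752; ΔPS = ½(67 + 79)(84 − 78) = 438.
Government spending = 30 × 79 = 2370.
Net change = 1752 + 438 − 2370 = -180. The loss equals the DWL triangle ½·30·12.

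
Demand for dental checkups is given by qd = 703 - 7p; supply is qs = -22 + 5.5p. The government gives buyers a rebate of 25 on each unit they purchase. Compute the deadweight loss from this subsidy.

Pre-subsidy: 703 - 7p = -22 + 5.5p gives p* = 58, q* = 297.
With the rebate, buyers effectively pay pb = ps − 25, where ps is the price sellers receive.
Demand in terms of ps becomes qd = 703 − 7(ps − 25) = 878 - 7ps. Setting this equal to supply: 878 - 7ps = -22 + 5.5ps, so ps = 72.
Buyers pay pb = 72 − 25 = 47; q' = -22 + 5.5·72 = 374.
The subsidy expands output by 374 − 297 = 77 past the efficient level; on those units the gap between marginal cost and willingness to pay runs from 0 up to 25.
DWL = ½ × 25 × 77 = 962.5.

Deadweight loss = 962.5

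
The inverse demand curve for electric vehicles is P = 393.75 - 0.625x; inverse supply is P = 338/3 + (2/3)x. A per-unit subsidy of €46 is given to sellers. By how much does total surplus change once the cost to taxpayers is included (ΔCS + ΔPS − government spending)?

Pre-subsidy: 393.75 - 0.625x = 338/3 + (2/3)x gives x* = 6746/31 and P* = 7990/31.
With the subsidy, sellers receive Ps = Pb + 46 for each unit, where Pb is the price buyers pay.
On the curves, Pb = 393.75 - 0.625x and Ps = 338/3 + (2/3)x; the wedge Ps − Pb = 46 gives 338/3 + (2/3)x − (393.75 - 0.625x) = 46, so x' = 7850/31.
Then Pb = 393.75 − 0.625·(7850/31) = 7300/31 and Ps = 338/3 + (2/3)·(7850/31) = 8726/31.
ΔCS = ½(6746/31 + 7850/31)(7990/31 − 7300/31) = 5035620/961; ΔPS = ½(6746/31 + 7850/31)(8726/31 − 7990/31) = 5371328/961.
Government spending = 46 × 7850/31 = 361100/31.
Net change = 5035620/961 + 5371328/961 − 361100/31 = -25392/31. The loss equals the DWL triangle ½·46·1104/31.

Net change in total surplus = -25392/31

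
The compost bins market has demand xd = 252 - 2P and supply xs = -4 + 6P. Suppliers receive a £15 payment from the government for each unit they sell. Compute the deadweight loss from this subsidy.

Deadweight loss = £168.75

Pre-subsidy: 252 - 2P = -4 + 6P gives P* = 32, x* = 188.
With the subsidy, sellers receive Ps = Pb + 15 for each unit, where Pb is the price buyers pay.
Supply in terms of Pb becomes xs = -4 + 6(Pb + 15) = 86 + 6Pb. Setting this equal to demand: 252 - 2Pb = 86 + 6Pb, so Pb = 20.75.
Sellers receive Ps = 20.75 + 15 = 35.75; x' = 252 − 2·20.75 = 210.5.
The subsidy expands output by 210.5 − 188 = 22.5 past the efficient level; on those units the gap between marginal cost and willingness to pay runs from 0 up to 15.
DWL = ½ × 15 × 22.5 = 168.75.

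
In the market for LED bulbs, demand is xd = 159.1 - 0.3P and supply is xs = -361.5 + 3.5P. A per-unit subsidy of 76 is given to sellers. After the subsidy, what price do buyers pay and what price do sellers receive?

Buyers pay 67; sellers receive 143

Pre-subsidy: 159.1 - 0.3P = -361.5 + 3.5P gives P* = 137, x* = 118.
With the subsidy, sellers receive Ps = Pb + 76 for each unit, where Pb is the price buyers pay.
Supply in terms of Pb becomes xs = -361.5 + 3.5(Pb + 76) = -95.5 + 3.5Pb. Setting this equal to demand: 159.1 - 0.3Pb = -95.5 + 3.5Pb, so Pb = 67.
Sellers receive Ps = 67 + 76 = 143; x' = 159.1 − 0.3·67 = 139.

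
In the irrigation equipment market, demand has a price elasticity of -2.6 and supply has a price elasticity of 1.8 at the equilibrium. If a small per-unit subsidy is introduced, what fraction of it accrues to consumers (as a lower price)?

Consumer share = 9/22

For a small subsidy around the equilibrium, the benefit split depends on the relative slopes, which at a point are proportional to the elasticities.
Buyer share = εs/(εs + |εd|) = 1.8/(1.8 + 2.6) = 9/22; seller share = |εd|/(εs + |εd|) = 13/22.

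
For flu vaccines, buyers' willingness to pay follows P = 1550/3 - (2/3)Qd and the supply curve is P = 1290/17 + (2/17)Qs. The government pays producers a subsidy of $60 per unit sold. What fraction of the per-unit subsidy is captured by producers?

Producer share = 0.15

Pre-subsidy: 1550/3 - (2/3)Q = 1290/17 + (2/17)Q gives Q* = 562 and P* = 142.
With the subsidy, sellers receive Ps = Pb + 60 for each unit, where Pb is the price buyers pay.
On the curves, Pb = 1550/3 - (2/3)Q and Ps = 1290/17 + (2/17)Q; the wedge Ps − Pb = 60 gives 1290/17 + (2/17)Q − (1550/3 - (2/3)Q) = 60, so Q' = 638.5.
Then Pb = 1550/3 − (2/3)·638.5 = 91 and Ps = 1290/17 + (2/17)·638.5 = 151.
Buyers' price falls by P* − Pb = 142 − 91 = 51; sellers' price rises by Ps − P* = 151 − 142 = 9.
So producers capture 9/60 = 0.15 of each unit of subsidy.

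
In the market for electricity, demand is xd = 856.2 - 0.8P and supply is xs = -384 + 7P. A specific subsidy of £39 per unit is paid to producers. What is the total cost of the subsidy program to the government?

Government cost = £29523

Pre-subsidy: 856.2 - 0.8P = -384 + 7P gives P* = 159, x* = 729.
With the subsidy, sellers receive Ps = Pb + 39 for each unit, where Pb is the price buyers pay.
Supply in terms of Pb becomes xs = -384 + 7(Pb + 39) = -111 + 7Pb. Setting this equal to demand: 856.2 - 0.8Pb = -111 + 7Pb, so Pb = 124.
Sellers receive Ps = 124 + 39 = 163; x' = 856.2 − 0.8·124 = 757.
Government outlay = subsidy × quantity = 39 × 757 = 29523.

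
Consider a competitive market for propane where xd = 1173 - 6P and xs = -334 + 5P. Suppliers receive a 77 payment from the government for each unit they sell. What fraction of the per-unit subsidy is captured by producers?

Producer share = 6/11

Pre-subsidy: 1173 - 6P = -334 + 5P gives P* = 137, x* = 351.
With the subsidy, sellers receive Ps = Pb + 77 for each unit, where Pb is the price buyers pay.
Supply in terms of Pb becomes xs = -334 + 5(Pb + 77) = 51 + 5Pb. Setting this equal to demand: 1173 - 6Pb = 51 + 5Pb, so Pb = 102.
Sellers receive Ps = 102 + 77 = 179; x' = 1173 − 6·102 = 561.
Buyers' price falls by P* − Pb = 137 − 102 = 35; sellers' price rises by Ps − P* = 179 − 137 = 42.
So producers capture 42/77 = 6/11 of each unit of subsidy.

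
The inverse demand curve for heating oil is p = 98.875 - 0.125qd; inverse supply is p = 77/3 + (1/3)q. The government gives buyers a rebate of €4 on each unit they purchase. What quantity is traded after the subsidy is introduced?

q' = 1853/11

Pre-subsidy: 98.875 - 0.125q = 77/3 + (1/3)q gives q* = 1757/11 and p* = 868/11.
With the rebate, buyers effectively pay pb = ps − 4, where ps is the price sellers receive.
On the curves, pb = 98.875 - 0.125q and ps = 77/3 + (1/3)q; the wedge ps − pb = 4 gives 77/3 + (1/3)q − (98.875 - 0.125q) = 4, so q' = 1853/11.
Then pb = 98.875 − 0.125·(1853/11) = 856/11 and ps = 77/3 + (1/3)·(1853/11) = 900/11.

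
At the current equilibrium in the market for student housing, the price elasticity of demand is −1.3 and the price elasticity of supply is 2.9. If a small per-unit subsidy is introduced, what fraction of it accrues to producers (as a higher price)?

For a small subsidy around the equilibrium, the benefit split depends on the relative slopes, which at a point are proportional to the elasticities.
Buyer share = εs/(εs + |εd|) = 2.9/(2.9 + 1.3) = 29/42; seller share = |εd|/(εs + |εd|) = 13/42.
So producers capture 13/42 of the subsidy.

Producer share = 13/42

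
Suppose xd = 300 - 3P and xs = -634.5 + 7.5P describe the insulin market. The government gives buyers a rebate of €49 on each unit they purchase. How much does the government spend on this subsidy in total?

Government cost = €6762

Pre-subsidy: 300 - 3P = -634.5 + 7.5P gives P* = 89, x* = 33.
With the rebate, buyers effectively pay Pb = Ps − 49, where Ps is the price sellers receive.
Demand in terms of Ps becomes xd = 300 − 3(Ps − 49) = 447 - 3Ps. Setting this equal to supply: 447 - 3Ps = -634.5 + 7.5Ps, so Ps = 103.
Buyers pay Pb = 103 − 49 = 54; x' = -634.5 + 7.5·103 = 138.
Government outlay = subsidy × quantity = 49 × 138 = 6762.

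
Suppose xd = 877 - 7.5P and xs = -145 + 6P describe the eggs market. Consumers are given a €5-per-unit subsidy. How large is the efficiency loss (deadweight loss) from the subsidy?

Deadweight loss = 125/3

Pre-subsidy: 877 - 7.5P = -145 + 6P gives P* = 2044/27, x* = 2783/9.
With the rebate, buyers effectively pay Pb = Ps − 5, where Ps is the price sellers receive.
Demand in terms of Ps becomes xd = 877 − 7.5(Ps − 5) = 914.5 - 7.5Ps. Setting this equal to supply: 914.5 - 7.5Ps = -145 + 6Ps, so Ps = 2119/27.
Buyers pay Pb = 2119/27 − 5 = 1984/27; x' = -145 + 6·(2119/27) = 2933/9.
The subsidy expands output by 2933/9 − 2783/9 = 50/3 past the efficient level; on those units the gap between marginal cost and willingness to pay runs from 0 up to 5.
DWL = ½ × 5 × 50/3 = 125/3.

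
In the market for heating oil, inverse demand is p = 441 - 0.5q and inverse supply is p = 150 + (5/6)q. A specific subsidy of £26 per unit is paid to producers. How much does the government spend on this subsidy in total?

Pre-subsidy: 441 - 0.5q = 150 + (5/6)q gives q* = 218.25 and p* = 331.875.
With the subsidy, sellers receive ps = pb + 26 for each unit, where pb is the price buyers pay.
On the curves, pb = 441 - 0.5q and ps = 150 + (5/6)q; the wedge ps − pb = 26 gives 150 + (5/6)q − (441 - 0.5q) = 26, so q' = 237.75.
Then pb = 441 − 0.5·237.75 = 322.125 and ps = 150 + (5/6)·237.75 = 348.125.
Government outlay = subsidy × quantity = 26 × 237.75 = 6181.5.

Government cost = £6181.5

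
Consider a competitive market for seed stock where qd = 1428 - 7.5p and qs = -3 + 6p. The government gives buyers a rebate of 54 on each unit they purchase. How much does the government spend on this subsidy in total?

Government cost = 43902

Pre-subsidy: 1428 - 7.5p = -3 + 6p gives p* = 106, q* = 633.
With the rebate, buyers effectively pay pb = ps − 54, where ps is the price sellers receive.
Demand in terms of ps becomes qd = 1428 − 7.5(ps − 54) = 1833 - 7.5ps. Setting this equal to supply: 1833 - 7.5ps = -3 + 6ps, so ps = 136.
Buyers pay pb = 136 − 54 = 82; q' = -3 + 6·136 = 813.
Government outlay = subsidy × quantity = 54 × 813 = 43902.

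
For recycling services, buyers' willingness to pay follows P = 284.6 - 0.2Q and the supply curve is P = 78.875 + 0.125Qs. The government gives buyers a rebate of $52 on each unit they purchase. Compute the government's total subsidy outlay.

Government cost = $41236

Pre-subsidy: 284.6 - 0.2Q = 78.875 + 0.125Q gives Q* = 633 and P* = 158.
With the rebate, buyers effectively pay Pb = Ps − 52, where Ps is the price sellers receive.
On the curves, Pb = 284.6 - 0.2Q and Ps = 78.875 + 0.125Q; the wedge Ps − Pb = 52 gives 78.875 + 0.125Q − (284.6 - 0.2Q) = 52, so Q' = 793.
Then Pb = 284.6 − 0.2·793 = 126 and Ps = 78.875 + 0.125·793 = 178.
Government outlay = subsidy × quantity = 52 × 793 = 41236.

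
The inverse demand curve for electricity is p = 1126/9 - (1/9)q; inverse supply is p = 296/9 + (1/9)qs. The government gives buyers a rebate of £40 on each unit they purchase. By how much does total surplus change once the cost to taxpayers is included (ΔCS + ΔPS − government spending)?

Pre-subsidy: 1126/9 - (1/9)q = 296/9 + (1/9)q gives q* = 415 and p* = 79.
With the rebate, buyers effectively pay pb = ps − 40, where ps is the price sellers receive.
On the curves, pb = 1126/9 - (1/9)q and ps = 296/9 + (1/9)q; the wedge ps − pb = 40 gives 296/9 + (1/9)q − (1126/9 - (1/9)q) = 40, so q' = 595.
Then pb = 1126/9 − (1/9)·595 = 59 and ps = 296/9 + (1/9)·595 = 99.
ΔCS = ½(415 + 595)(79 − 59) = 10100; ΔPS = ½(415 + 595)(99 − 79) = 10100.
Government spending = 40 × 595 = 23800.
Net change = 10100 + 10100 − 23800 = -3600. The loss equals the DWL triangle ½·40·180.

Net change in total surplus = -£3600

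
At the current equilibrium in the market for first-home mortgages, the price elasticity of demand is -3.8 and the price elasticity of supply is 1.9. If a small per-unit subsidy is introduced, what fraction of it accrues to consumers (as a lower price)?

Consumer share = 1/3

For a small subsidy around the equilibrium, the benefit split depends on the relative slopes, which at a point are proportional to the elasticities.
Buyer share = εs/(εs + |εd|) = 1.9/(1.9 + 3.8) = 1/3; seller share = |εd|/(εs + |εd|) = 2/3.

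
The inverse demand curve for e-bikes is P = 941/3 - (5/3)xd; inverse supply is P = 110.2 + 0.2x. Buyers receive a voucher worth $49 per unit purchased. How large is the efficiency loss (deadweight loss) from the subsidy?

Pre-subsidy: 941/3 - (5/3)x = 110.2 + 0.2x gives x* = 109 and P* = 132.
With the rebate, buyers effectively pay Pb = Ps − 49, where Ps is the price sellers receive.
On the curves, Pb = 941/3 - (5/3)x and Ps = 110.2 + 0.2x; the wedge Ps − Pb = 49 gives 110.2 + 0.2x − (941/3 - (5/3)x) = 49, so x' = 135.25.
Then Pb = 941/3 − (5/3)·135.25 = 88.25 and Ps = 110.2 + 0.2·135.25 = 137.25.
The subsidy expands output by 135.25 − 109 = 26.25 past the efficient level; on those units the gap between marginal cost and willingness to pay runs from 0 up to 49.
DWL = ½ × 49 × 26.25 = 643.125.

Deadweight loss = $643.125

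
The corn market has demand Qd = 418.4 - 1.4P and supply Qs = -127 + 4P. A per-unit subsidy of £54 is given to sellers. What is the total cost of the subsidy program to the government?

Pre-subsidy: 418.4 - 1.4P = -127 + 4P gives P* = 101, Q* = 277.
With the subsidy, sellers receive Ps = Pb + 54 for each unit, where Pb is the price buyers pay.
Supply in terms of Pb becomes Qs = -127 + 4(Pb + 54) = 89 + 4Pb. Setting this equal to demand: 418.4 - 1.4Pb = 89 + 4Pb, so Pb = 61.
Sellers receive Ps = 61 + 54 = 115; Q' = 418.4 − 1.4·61 = 333.
Government outlay = subsidy × quantity = 54 × 333 = 17982.

Government cost = £17982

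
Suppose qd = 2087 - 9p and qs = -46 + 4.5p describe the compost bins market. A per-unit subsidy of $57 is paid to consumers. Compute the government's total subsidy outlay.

Government cost = $47652

Pre-subsidy: 2087 - 9p = -46 + 4.5p gives p* = 158, q* = 665.
With the rebate, buyers effectively pay pb = ps − 57, where ps is the price sellers receive.
Demand in terms of ps becomes qd = 2087 − 9(ps − 57) = 2600 - 9ps. Setting this equal to supply: 2600 - 9ps = -46 + 4.5ps, so ps = 196.
Buyers pay pb = 196 − 57 = 139; q' = -46 + 4.5·196 = 836.
Government outlay = subsidy × quantity = 57 × 836 = 47652.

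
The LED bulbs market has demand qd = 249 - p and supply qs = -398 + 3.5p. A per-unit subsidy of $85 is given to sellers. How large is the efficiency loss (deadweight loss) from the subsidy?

Pre-subsidy: 249 - p = -398 + 3.5p gives p* = 1294/9, q* = 947/9.
With the subsidy, sellers receive ps = pb + 85 for each unit, where pb is the price buyers pay.
Supply in terms of pb becomes qs = -398 + 3.5(pb + 85) = -100.5 + 3.5pb. Setting this equal to demand: 249 - pb = -100.5 + 3.5pb, so pb = 233/3.
Sellers receive ps = 233/3 + 85 = 488/3; q' = 249 − 1·(233/3) = 514/3.
The subsidy expands output by 514/3 − 947/9 = 595/9 past the efficient level; on those units the gap between marginal cost and willingness to pay runs from 0 up to 85.
DWL = ½ × 85 × 595/9 = 50575/18.

Deadweight loss = 50575/18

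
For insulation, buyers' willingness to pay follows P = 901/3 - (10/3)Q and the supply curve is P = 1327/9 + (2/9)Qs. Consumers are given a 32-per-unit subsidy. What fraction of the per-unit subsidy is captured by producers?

Pre-subsidy: 901/3 - (10/3)Q = 1327/9 + (2/9)Q gives Q* = 43 and P* = 157.
With the rebate, buyers effectively pay Pb = Ps − 32, where Ps is the price sellers receive.
On the curves, Pb = 901/3 - (10/3)Q and Ps = 1327/9 + (2/9)Q; the wedge Ps − Pb = 32 gives 1327/9 + (2/9)Q − (901/3 - (10/3)Q) = 32, so Q' = 52.
Then Pb = 901/3 − (10/3)·52 = 127 and Ps = 1327/9 + (2/9)·52 = 159.
Buyers' price falls by P* − Pb = 157 − 127 = 30; sellers' price rises by Ps − P* = 159 − 157 = 2.
So producers capture 2/32 = 0.0625 of each unit of subsidy.

Producer share = 0.0625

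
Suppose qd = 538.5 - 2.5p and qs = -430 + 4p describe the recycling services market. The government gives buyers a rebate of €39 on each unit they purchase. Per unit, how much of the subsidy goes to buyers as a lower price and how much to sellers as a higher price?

Pre-subsidy: 538.5 - 2.5p = -430 + 4p gives p* = 149, q* = 166.
With the rebate, buyers effectively pay pb = ps − 39, where ps is the price sellers receive.
Demand in terms of ps becomes qd = 538.5 − 2.5(ps − 39) = 636 - 2.5ps. Setting this equal to supply: 636 - 2.5ps = -430 + 4ps, so ps = 164.
Buyers pay pb = 164 − 39 = 125; q' = -430 + 4·164 = 226.
Buyers' price falls by p* − pb = 149 − 125 = 24; sellers' price rises by ps − p* = 164 − 149 = 15.

Buyers gain €24 per unit; sellers gain €15 per unit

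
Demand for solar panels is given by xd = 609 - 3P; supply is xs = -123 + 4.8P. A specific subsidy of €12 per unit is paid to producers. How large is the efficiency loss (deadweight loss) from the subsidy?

Deadweight loss = 1728/13

Pre-subsidy: 609 - 3P = -123 + 4.8P gives P* = 1220/13, x* = 4257/13.
With the subsidy, sellers receive Ps = Pb + 12 for each unit, where Pb is the price buyers pay.
Supply in terms of Pb becomes xs = -123 + 4.8(Pb + 12) = -65.4 + 4.8Pb. Setting this equal to demand: 609 - 3Pb = -65.4 + 4.8Pb, so Pb = 1124/13.
Sellers receive Ps = 1124/13 + 12 = 1280/13; x' = 609 − 3·(1124/13) = 4545/13.
The subsidy expands output by 4545/13 − 4257/13 = 288/13 past the efficient level; on those units the gap between marginal cost and willingness to pay runs from 0 up to 12.
DWL = ½ × 12 × 288/13 = 1728/13.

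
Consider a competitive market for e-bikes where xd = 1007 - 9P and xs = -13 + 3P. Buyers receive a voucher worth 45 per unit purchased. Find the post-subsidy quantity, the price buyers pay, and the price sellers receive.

x' = 343.25; buyers pay 73.75; sellers receive 118.75

Pre-subsidy: 1007 - 9P = -13 + 3P gives P* = 85, x* = 242.
With the rebate, buyers effectively pay Pb = Ps − 45, where Ps is the price sellers receive.
Demand in terms of Ps becomes xd = 1007 − 9(Ps − 45) = 1412 - 9Ps. Setting this equal to supply: 1412 - 9Ps = -13 + 3Ps, so Ps = 118.75.
Buyers pay Pb = 118.75 − 45 = 73.75; x' = -13 + 3·118.75 = 343.25.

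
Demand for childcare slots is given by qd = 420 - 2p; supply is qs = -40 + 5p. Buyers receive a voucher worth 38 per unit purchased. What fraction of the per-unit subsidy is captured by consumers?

Consumer share = 5/7

Pre-subsidy: 420 - 2p = -40 + 5p gives p* = 460/7, q* = 2020/7.
With the rebate, buyers effectively pay pb = ps − 38, where ps is the price sellers receive.
Demand in terms of ps becomes qd = 420 − 2(ps − 38) = 496 - 2ps. Setting this equal to supply: 496 - 2ps = -40 + 5ps, so ps = 536/7.
Buyers pay pb = 536/7 − 38 = 270/7; q' = -40 + 5·(536/7) = 2400/7.
Buyers' price falls by p* − pb = 460/7 − 270/7 = 190/7; sellers' price rises by ps − p* = 536/7 − 460/7 = 76/7.
So consumers capture (190/7)/38 = 5/7 of each unit of subsidy.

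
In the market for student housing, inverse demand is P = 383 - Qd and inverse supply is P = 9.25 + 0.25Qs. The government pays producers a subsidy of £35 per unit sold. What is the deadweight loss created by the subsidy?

Deadweight loss = £490

Pre-subsidy: 383 - Q = 9.25 + 0.25Q gives Q* = 299 and P* = 84.
With the subsidy, sellers receive Ps = Pb + 35 for each unit, where Pb is the price buyers pay.
On the curves, Pb = 383 - Q and Ps = 9.25 + 0.25Q; the wedge Ps − Pb = 35 gives 9.25 + 0.25Q − (383 - Q) = 35, so Q' = 327.
Then Pb = 383 − 1·327 = 56 and Ps = 9.25 + 0.25·327 = 91.
The subsidy expands output by 327 − 299 = 28 past the efficient level; on those units the gap between marginal cost and willingness to pay runs from 0 up to 35.
DWL = ½ × 35 × 28 = 490.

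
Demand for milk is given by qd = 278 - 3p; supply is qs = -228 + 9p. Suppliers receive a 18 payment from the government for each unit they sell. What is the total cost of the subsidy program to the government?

Government cost = 3456

Pre-subsidy: 278 - 3p = -228 + 9p gives p* = 253/6, q* = 151.5.
With the subsidy, sellers receive ps = pb + 18 for each unit, where pb is the price buyers pay.
Supply in terms of pb becomes qs = -228 + 9(pb + 18) = -66 + 9pb. Setting this equal to demand: 278 - 3pb = -66 + 9pb, so pb = 86/3.
Sellers receive ps = 86/3 + 18 = 140/3; q' = 278 − 3·(86/3) = 192.
Government outlay = subsidy × quantity = 18 × 192 = 3456.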